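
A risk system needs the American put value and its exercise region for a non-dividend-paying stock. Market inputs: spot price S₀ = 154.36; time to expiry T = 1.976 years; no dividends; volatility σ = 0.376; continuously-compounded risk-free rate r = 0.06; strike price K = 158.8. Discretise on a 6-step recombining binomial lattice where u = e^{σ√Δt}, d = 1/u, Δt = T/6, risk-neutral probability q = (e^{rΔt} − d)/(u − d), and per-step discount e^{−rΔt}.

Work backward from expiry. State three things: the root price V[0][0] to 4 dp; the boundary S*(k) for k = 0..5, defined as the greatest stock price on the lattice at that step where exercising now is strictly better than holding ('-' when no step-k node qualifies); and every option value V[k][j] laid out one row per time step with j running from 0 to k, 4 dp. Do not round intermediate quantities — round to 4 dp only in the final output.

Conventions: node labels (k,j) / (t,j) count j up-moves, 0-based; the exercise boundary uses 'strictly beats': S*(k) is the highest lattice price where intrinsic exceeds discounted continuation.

price = 26.9853
boundary = - - 100.2566 80.7983 100.2566 124.4010
tree:
26.9853
40.4949 14.1390
58.5434 23.5128 5.0396
78.0017 37.9287 9.5904 0.5481
93.6835 58.5434 18.1944 1.1008 0.0000
106.3216 78.0017 34.3990 2.2107 0.0000 0.0000
116.5069 93.6835 58.5434 4.4400 0.0000 0.0000 0.0000

params: Δt=0.32933 u=1.24083 d=0.80591 q=0.49215 e^(-rΔt)=0.98043
t_6 payoffs: 116.5069 93.6835 58.5434 4.4400 0.0000 0.0000 0.0000
t_5: node(5,0) S=52.4784 payoff=106.3216 vs cont=103.2145 → 106.3216 [stop]  node(5,1) S=80.7983 payoff=78.0017 vs cont=74.8946 → 78.0017 [stop]  node(5,2) S=124.4010 payoff=34.3990 vs cont=31.2919 → 34.3990 [stop]  node(5,3) S=191.5339 payoff=0.0000 vs cont=2.2107 → 2.2107 [wait]  node(5,4) S=294.8950 payoff=0.0000 vs cont=0.0000 → 0.0000 [wait]  node(5,5) S=454.0348 payoff=0.0000 vs cont=0.0000 → 0.0000 [wait]  ⇒ S*(5)=124.4010
t_4: node(4,0) S=65.1165 payoff=93.6835 vs cont=90.5764 → 93.6835 [stop]  node(4,1) S=100.2566 payoff=58.5434 vs cont=55.4363 → 58.5434 [stop]  node(4,2) S=154.3600 payoff=4.4400 vs cont=18.1944 → 18.1944 [wait]  node(4,3) S=237.6602 payoff=0.0000 vs cont=1.1008 → 1.1008 [wait]  node(4,4) S=365.9134 payoff=0.0000 vs cont=0.0000 → 0.0000 [wait]  ⇒ S*(4)=100.2566
t_3: node(3,0) S=80.7983 payoff=78.0017 vs cont=74.8946 → 78.0017 [stop]  node(3,1) S=124.4010 payoff=34.3990 vs cont=37.9287 → 37.9287 [wait]  node(3,2) S=191.5339 payoff=0.0000 vs cont=9.5904 → 9.5904 [wait]  node(3,3) S=294.8950 payoff=0.0000 vs cont=0.5481 → 0.5481 [wait]  ⇒ S*(3)=80.7983
t_2: node(2,0) S=100.2566 payoff=58.5434 vs cont=57.1395 → 58.5434 [stop]  node(2,1) S=154.3600 payoff=4.4400 vs cont=23.5128 → 23.5128 [wait]  node(2,2) S=237.6602 payoff=0.0000 vs cont=5.0396 → 5.0396 [wait]  ⇒ S*(2)=100.2566
t_1: node(1,0) S=124.4010 payoff=34.3990 vs cont=40.4949 → 40.4949 [wait]  node(1,1) S=191.5339 payoff=0.0000 vs cont=14.1390 → 14.1390 [wait]  ⇒ S*(1)=-
t_0: node(0,0) S=154.3600 payoff=4.4400 vs cont=26.9853 → 26.9853 [wait]  ⇒ S*(0)=-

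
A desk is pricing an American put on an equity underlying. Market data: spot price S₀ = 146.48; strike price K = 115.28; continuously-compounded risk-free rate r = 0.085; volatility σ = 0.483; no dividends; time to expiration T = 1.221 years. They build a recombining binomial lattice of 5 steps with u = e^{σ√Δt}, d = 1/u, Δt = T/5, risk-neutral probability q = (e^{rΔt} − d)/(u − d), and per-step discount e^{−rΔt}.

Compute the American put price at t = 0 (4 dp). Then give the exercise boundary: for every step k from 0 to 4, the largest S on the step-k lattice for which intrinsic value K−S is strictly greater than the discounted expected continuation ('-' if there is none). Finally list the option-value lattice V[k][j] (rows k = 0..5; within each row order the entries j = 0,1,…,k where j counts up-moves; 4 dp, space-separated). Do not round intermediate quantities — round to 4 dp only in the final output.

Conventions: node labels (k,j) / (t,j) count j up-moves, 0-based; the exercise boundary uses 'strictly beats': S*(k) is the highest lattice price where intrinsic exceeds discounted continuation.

price = 10.1145
boundary = - - - 71.5819 90.8786
tree:
10.1145
17.0640 3.1476
27.9257 6.2296 0.0000
43.6981 12.3293 0.0000 0.0000
58.8974 24.4014 0.0000 0.0000 0.0000
70.8694 43.6981 0.0000 0.0000 0.0000 0.0000

Δt=0.24420  u=1.26957  d=0.78767  q=0.48413  discount=0.97946
step 5 (expiry): payoffs max(K−S,0) = 70.8694 43.6981 0.0000 0.0000 0.0000 0.0000
step 4: (k=4,j=0): S=56.3826, K−S=58.8974, hold=56.5292 ⇒ V=58.8974 exercise | (k=4,j=1): S=90.8786, K−S=24.4014, hold=22.0793 ⇒ V=24.4014 exercise | (k=4,j=2): S=146.4800, K−S=0.0000, hold=0.0000 ⇒ V=0.0000 continue | (k=4,j=3): S=236.0995, K−S=0.0000, hold=0.0000 ⇒ V=0.0000 continue | (k=4,j=4): S=380.5500, K−S=0.0000, hold=0.0000 ⇒ V=0.0000 continue  boundary S*=90.8786
step 3: (k=3,j=0): S=71.5819, K−S=43.6981, hold=41.3299 ⇒ V=43.6981 exercise | (k=3,j=1): S=115.3772, K−S=0.0000, hold=12.3293 ⇒ V=12.3293 continue | (k=3,j=2): S=185.9673, K−S=0.0000, hold=0.0000 ⇒ V=0.0000 continue | (k=3,j=3): S=299.7460, K−S=0.0000, hold=0.0000 ⇒ V=0.0000 continue  boundary S*=71.5819
step 2: (k=2,j=0): S=90.8786, K−S=24.4014, hold=27.9257 ⇒ V=27.9257 continue | (k=2,j=1): S=146.4800, K−S=0.0000, hold=6.2296 ⇒ V=6.2296 continue | (k=2,j=2): S=236.0995, K−S=0.0000, hold=0.0000 ⇒ V=0.0000 continue  boundary S*=-
step 1: (k=1,j=0): S=115.3772, K−S=0.0000, hold=17.0640 ⇒ V=17.0640 continue | (k=1,j=1): S=185.9673, K−S=0.0000, hold=3.1476 ⇒ V=3.1476 continue  boundary S*=-
step 0: (k=0,j=0): S=146.4800, K−S=0.0000, hold=10.1145 ⇒ V=10.1145 continue  boundary S*=-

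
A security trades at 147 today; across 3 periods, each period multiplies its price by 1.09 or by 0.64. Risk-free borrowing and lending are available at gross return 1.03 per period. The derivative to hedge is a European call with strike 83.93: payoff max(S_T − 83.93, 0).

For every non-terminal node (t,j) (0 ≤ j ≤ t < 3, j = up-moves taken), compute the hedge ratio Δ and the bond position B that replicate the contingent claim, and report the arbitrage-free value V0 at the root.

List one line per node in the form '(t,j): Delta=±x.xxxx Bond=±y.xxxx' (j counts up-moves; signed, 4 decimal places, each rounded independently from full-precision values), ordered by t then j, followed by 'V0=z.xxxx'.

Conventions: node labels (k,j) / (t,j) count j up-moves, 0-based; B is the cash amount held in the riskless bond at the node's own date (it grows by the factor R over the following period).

(0,0): Delta=0.9329 Bond=-66.0674
(1,0): Delta=0.5534 Bond=-32.3530
(1,1): Delta=0.9671 Bond=-73.5412
(2,0): Delta=0.0000 Bond=0.0000
(2,1): Delta=0.6034 Bond=-38.4503
(2,2): Delta=1.0000 Bond=-81.4854
V0=71.0647

Under the risk-neutral measure, an up-move has probability p* = (R−d)/(u−d) = 0.8667 and values discount at R = 1.03.
Expiry values: V(3,0)=0.0000, V(3,1)=0.0000, V(3,2)=27.8464, V(3,3)=106.4393
(2,0): S=60.2112. Δ = (V_up−V_dn)/(S_up−S_dn) = (0.0000−0.0000)/(65.6302−38.5352) = 0.0000. V = [p*·0.0000 + (1−p*)·0.0000]/1.03 = 0.0000. B = V − Δ·S = 0.0000.
(2,1): S=102.5472. Δ = (V_up−V_dn)/(S_up−S_dn) = (27.8464−0.0000)/(111.7764−65.6302) = 0.6034. V = [p*·27.8464 + (1−p*)·0.0000]/1.03 = 23.4307. B = V − Δ·S = -38.4503.
(2,2): S=174.6507. Δ = (V_up−V_dn)/(S_up−S_dn) = (106.4393−27.8464)/(190.3693−111.7764) = 1.0000. V = [p*·106.4393 + (1−p*)·27.8464]/1.03 = 93.1653. B = V − Δ·S = -81.4854.
(1,0): S=94.0800. Δ = (V_up−V_dn)/(S_up−S_dn) = (23.4307−0.0000)/(102.5472−60.2112) = 0.5534. V = [p*·23.4307 + (1−p*)·0.0000]/1.03 = 19.7151. B = V − Δ·S = -32.3530.
(1,1): S=160.2300. Δ = (V_up−V_dn)/(S_up−S_dn) = (93.1653−23.4307)/(174.6507−102.5472) = 0.9671. V = [p*·93.1653 + (1−p*)·23.4307]/1.03 = 81.4246. B = V − Δ·S = -73.5412.
(0,0): S=147.0000. Δ = (V_up−V_dn)/(S_up−S_dn) = (81.4246−19.7151)/(160.2300−94.0800) = 0.9329. V = [p*·81.4246 + (1−p*)·19.7151]/1.03 = 71.0647. B = V − Δ·S = -66.0674.
Sanity check at the root: Δ(0,0)·S0 + B(0,0) reproduces V0 = 71.0647.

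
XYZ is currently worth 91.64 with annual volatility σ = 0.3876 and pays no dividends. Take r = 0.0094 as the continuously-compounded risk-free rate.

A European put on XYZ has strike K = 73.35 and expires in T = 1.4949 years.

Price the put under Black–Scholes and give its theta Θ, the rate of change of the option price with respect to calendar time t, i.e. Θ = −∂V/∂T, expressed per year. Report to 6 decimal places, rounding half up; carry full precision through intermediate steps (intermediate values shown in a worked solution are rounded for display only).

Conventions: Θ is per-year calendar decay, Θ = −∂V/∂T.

price = 7.529885
Θ = -4.149159

σ√T = 0.3876·√1.4949 = 0.473903
d₁ = (ln(S/K) + (r+σ²/2)T) / (σ√T) = (ln(91.64/73.35) + (0.0094+0.3876²/2)·1.4949) / 0.473903 = (0.222625 + 0.126344) / 0.473903 = 0.736373
d₂ = d₁ − σ√T = 0.736373 − 0.473903 = 0.262469
e^{−rT} = 0.986046
N(−d₁) = 0.230752,  N(−d₂) = 0.396480
Put price V = K·e^{−rT}·N(−d₂) − S·N(−d₁) = 28.675989 − 21.146104 = 7.529885
φ(d₁) = (1/√(2π))·e^{−d₁²/2} = 0.304203
Θ = −S·φ(d₁)·σ/(2√T) + r·K·e^{−rT}·N(−d₂) = −4.418713 + 0.269554 = -4.149159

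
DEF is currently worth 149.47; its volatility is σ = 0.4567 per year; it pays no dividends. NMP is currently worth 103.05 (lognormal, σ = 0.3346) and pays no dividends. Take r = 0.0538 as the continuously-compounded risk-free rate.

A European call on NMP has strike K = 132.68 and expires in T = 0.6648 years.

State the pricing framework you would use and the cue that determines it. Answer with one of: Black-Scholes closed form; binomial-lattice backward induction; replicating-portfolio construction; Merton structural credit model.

framework: Black-Scholes closed form

Key observation: the strike-132.68 call on NMP is European-exercise on a continuously-modelled lognormal underlying, so its value is a single closed-form evaluation.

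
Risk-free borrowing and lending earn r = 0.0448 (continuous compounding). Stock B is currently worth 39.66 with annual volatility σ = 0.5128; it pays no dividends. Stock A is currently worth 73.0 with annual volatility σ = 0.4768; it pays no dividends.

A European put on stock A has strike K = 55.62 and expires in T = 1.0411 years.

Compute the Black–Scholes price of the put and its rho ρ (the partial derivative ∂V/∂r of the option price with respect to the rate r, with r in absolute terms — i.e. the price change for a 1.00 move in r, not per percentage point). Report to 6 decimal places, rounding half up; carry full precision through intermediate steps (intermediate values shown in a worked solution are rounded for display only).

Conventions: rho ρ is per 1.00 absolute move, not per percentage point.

σ√T = 0.4768·√1.0411 = 0.486500
d₁ = (ln(S/K) + (r+σ²/2)T) / (σ√T) = (ln(73.0/55.62) + (0.0448+0.4768²/2)·1.0411) / 0.486500 = (0.271917 + 0.164982) / 0.486500 = 0.898046
d₂ = d₁ − σ√T = 0.898046 − 0.486500 = 0.411546
e^{−rT} = 0.954430
N(−d₁) = 0.184581,  N(−d₂) = 0.340336
Put price V = K·e^{−rT}·N(−d₂) − S·N(−d₁) = 18.066872 − 13.474386 = 4.592486
ρ = −K·T·e^{−rT}·N(−d₂) = -18.809420

price = 4.592486
ρ = -18.809420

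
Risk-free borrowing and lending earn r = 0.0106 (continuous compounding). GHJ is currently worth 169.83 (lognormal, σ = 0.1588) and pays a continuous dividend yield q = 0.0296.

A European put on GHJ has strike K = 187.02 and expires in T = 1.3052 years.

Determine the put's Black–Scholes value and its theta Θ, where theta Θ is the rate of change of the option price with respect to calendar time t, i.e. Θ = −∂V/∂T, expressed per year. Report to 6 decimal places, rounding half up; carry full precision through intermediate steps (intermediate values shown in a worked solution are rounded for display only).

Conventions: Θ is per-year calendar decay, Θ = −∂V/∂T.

σ√T = 0.1588·√1.3052 = 0.181422
d₁ = (ln(S/K) + (r−q+σ²/2)T) / (σ√T) = (ln(169.83/187.02) + (0.0106−0.0296+0.1588²/2)·1.3052) / 0.181422 = (-0.096418 − 0.008342) / 0.181422 = -0.577437
d₂ = d₁ − σ√T = -0.577437 − 0.181422 = -0.758858
e^{−rT} = 0.986260
e^{−qT} = 0.962103
N(−d₁) = 0.718178,  N(−d₂) = 0.776031
Put price V = K·e^{−rT}·N(−d₂) − S·e^{−qT}·N(−d₁) = 143.139278 − 117.345892 = 25.793386
φ(d₁) = (1/√(2π))·e^{−d₁²/2} = 0.337680
Θ = −S·e^{−qT}·φ(d₁)·σ/(2√T) − q·S·e^{−qT}·N(−d₁) + r·K·e^{−rT}·N(−d₂) = −3.834633 − 3.473438 + 1.517276 = -5.790795

price = 25.793386
Θ = -5.790795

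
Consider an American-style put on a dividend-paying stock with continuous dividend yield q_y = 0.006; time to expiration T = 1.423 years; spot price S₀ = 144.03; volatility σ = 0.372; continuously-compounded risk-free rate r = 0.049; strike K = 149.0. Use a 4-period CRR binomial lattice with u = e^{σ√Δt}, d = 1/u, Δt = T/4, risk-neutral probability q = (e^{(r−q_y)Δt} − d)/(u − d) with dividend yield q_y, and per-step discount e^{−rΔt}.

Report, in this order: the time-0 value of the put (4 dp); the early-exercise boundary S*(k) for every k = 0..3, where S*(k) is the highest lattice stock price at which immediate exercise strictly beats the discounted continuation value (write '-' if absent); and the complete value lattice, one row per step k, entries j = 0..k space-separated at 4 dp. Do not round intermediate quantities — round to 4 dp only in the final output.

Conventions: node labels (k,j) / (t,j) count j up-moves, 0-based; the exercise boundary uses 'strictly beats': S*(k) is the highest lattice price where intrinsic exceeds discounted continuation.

price = 23.9845
boundary = - - 92.4127 115.3698
tree:
23.9845
37.6303 10.0348
56.5873 18.4094 1.3018
74.9763 33.6302 2.5436 0.0000
89.7061 56.5873 4.9700 0.0000 0.0000

params: Δt=0.35575 u=1.24842 d=0.80101 q=0.47921 e^(-rΔt)=0.98272
t_4 payoffs: 89.7061 56.5873 4.9700 0.0000 0.0000
t_3: node(3,0) S=74.0237 payoff=74.9763 vs cont=72.5593 → 74.9763 [stop]  node(3,1) S=115.3698 payoff=33.6302 vs cont=31.3013 → 33.6302 [stop]  node(3,2) S=179.8099 payoff=0.0000 vs cont=2.5436 → 2.5436 [wait]  node(3,3) S=280.2431 payoff=0.0000 vs cont=0.0000 → 0.0000 [wait]  ⇒ S*(3)=115.3698
t_2: node(2,0) S=92.4127 payoff=56.5873 vs cont=54.2095 → 56.5873 [stop]  node(2,1) S=144.0300 payoff=4.9700 vs cont=18.4094 → 18.4094 [wait]  node(2,2) S=224.4782 payoff=0.0000 vs cont=1.3018 → 1.3018 [wait]  ⇒ S*(2)=92.4127
t_1: node(1,0) S=115.3698 payoff=33.6302 vs cont=37.6303 → 37.6303 [wait]  node(1,1) S=179.8099 payoff=0.0000 vs cont=10.0348 → 10.0348 [wait]  ⇒ S*(1)=-
t_0: node(0,0) S=144.0300 payoff=4.9700 vs cont=23.9845 → 23.9845 [wait]  ⇒ S*(0)=-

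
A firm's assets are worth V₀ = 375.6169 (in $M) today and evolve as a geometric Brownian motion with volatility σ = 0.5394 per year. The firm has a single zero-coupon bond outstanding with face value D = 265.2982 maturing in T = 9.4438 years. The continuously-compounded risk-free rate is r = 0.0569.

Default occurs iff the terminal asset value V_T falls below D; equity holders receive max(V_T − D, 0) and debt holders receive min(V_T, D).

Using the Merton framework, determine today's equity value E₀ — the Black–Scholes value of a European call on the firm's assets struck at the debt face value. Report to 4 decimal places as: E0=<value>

E0=283.6013

Work the structural quantities from V₀ = 375.6169 against face 265.2982:
d₁ = [ln(V₀/D) + (r + σ²/2)T] / (σ√T)
   = [ln(375.6169/265.2982) + (0.0569 + 0.5·0.5394²)·9.4438] / (0.5394·√9.4438)
   = [0.347715 + 1.911200] / 1.657618 = 1.362748
d₂ = d₁ − σ√T = 1.362748 − 1.657618 = -0.294869
N(d₁) = 0.913519,  N(d₂) = 0.384047,  e^(−rT) = 0.584293
E₀ = V₀·N(d₁) − D·e^(−rT)·N(d₂)
   = 375.6169·0.913519 − 265.2982·0.584293·0.384047 = 283.601344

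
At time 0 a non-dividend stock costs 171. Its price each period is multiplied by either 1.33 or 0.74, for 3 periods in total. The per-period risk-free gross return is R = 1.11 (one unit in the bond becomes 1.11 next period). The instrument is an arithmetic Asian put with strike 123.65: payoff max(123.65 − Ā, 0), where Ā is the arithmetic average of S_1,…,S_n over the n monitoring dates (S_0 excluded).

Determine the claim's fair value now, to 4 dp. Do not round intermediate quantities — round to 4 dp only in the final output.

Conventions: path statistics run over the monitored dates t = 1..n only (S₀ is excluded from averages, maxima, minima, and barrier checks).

price = 1.5870

Under the martingale measure an up-move has probability p* = 0.6271; value the claim as the probability-weighted average of per-path payoffs, discounted 3 periods at R = 1.11.
Enumerate all 2^3 = 8 price paths (U = up ×1.33, D = down ×0.74); each path with k up-moves has probability p*^k·(1−p*)^(3−k).
DDD: Ā=96.4910, payoff=27.1590, prob=0.051846
UDD: Ā=173.4230, payoff=0.0000, prob=0.087195
DUD: Ā=139.7930, payoff=0.0000, prob=0.087195
UUD: Ā=251.2495, payoff=0.0000, prob=0.146646
DDU: Ā=114.9068, payoff=8.7432, prob=0.087195
UDU: Ā=206.5216, payoff=0.0000, prob=0.146646
DUU: Ā=172.8916, payoff=0.0000, prob=0.146646
UUU: Ā=310.7376, payoff=0.0000, prob=0.246632
Price = Σ prob·payoff / R^3 = 2.170443 / 1.367631 = 1.5870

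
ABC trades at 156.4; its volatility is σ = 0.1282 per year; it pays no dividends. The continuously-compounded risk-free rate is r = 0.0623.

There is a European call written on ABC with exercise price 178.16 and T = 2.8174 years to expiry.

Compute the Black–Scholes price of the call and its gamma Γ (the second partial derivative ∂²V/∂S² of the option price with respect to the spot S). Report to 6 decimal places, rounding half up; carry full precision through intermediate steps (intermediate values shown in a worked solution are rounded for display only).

price = 16.851985
Γ = 0.011270

σ√T = 0.1282·√2.8174 = 0.215185
d₁ = (ln(S/K) + (r+σ²/2)T) / (σ√T) = (ln(156.4/178.16) + (0.0623+0.1282²/2)·2.8174) / 0.215185 = (-0.130265 + 0.198676) / 0.215185 = 0.317918
d₂ = d₁ − σ√T = 0.317918 − 0.215185 = 0.102732
e^{−rT} = 0.839017
N(d₁) = 0.624726,  N(d₂) = 0.540912
Call price V = S·N(d₁) − K·e^{−rT}·N(d₂) = 97.707191 − 80.855206 = 16.851985
φ(d₁) = (1/√(2π))·e^{−d₁²/2} = 0.379282
Γ = φ(d₁) / (S·σ·√T) = 0.011270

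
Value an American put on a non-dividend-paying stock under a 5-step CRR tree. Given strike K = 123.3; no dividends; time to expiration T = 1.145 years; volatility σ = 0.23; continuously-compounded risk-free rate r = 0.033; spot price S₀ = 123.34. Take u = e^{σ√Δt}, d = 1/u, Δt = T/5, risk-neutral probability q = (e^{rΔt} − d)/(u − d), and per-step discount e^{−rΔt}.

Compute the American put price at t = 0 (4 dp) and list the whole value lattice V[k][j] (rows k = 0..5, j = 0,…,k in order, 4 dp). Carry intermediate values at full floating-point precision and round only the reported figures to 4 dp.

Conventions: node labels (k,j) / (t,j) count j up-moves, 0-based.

Δt=0.22900, u=1.11635, d=0.89578, q=0.50690, disc=e^(-rΔt)=0.99247
k=5 terminal: V=max(K-S,0) → 52.1618 34.6450 12.8149 0.0000 0.0000 0.0000
k=4: j=0 S=79.4151 intr=43.8849 cont=42.9566 V=43.8849[EX]; j=1 S=98.9700 intr=24.3300 cont=23.4017 V=24.3300[EX]; j=2 S=123.3400 intr=0.0000 cont=6.2714 V=6.2714[hold]; j=3 S=153.7108 intr=0.0000 cont=0.0000 V=0.0000[hold]; j=4 S=191.5600 intr=0.0000 cont=0.0000 V=0.0000[hold]
k=3: j=0 S=88.6550 intr=34.6450 cont=33.7167 V=34.6450[EX]; j=1 S=110.4851 intr=12.8149 cont=15.0618 V=15.0618[hold]; j=2 S=137.6906 intr=0.0000 cont=3.0691 V=3.0691[hold]; j=3 S=171.5950 intr=0.0000 cont=0.0000 V=0.0000[hold]
k=2: j=0 S=98.9700 intr=24.3300 cont=24.5321 V=24.5321[hold]; j=1 S=123.3400 intr=0.0000 cont=8.9151 V=8.9151[hold]; j=2 S=153.7108 intr=0.0000 cont=1.5020 V=1.5020[hold]
k=1: j=0 S=110.4851 intr=12.8149 cont=16.4907 V=16.4907[hold]; j=1 S=137.6906 intr=0.0000 cont=5.1185 V=5.1185[hold]
k=0: j=0 S=123.3400 intr=0.0000 cont=10.6454 V=10.6454[hold]

price = 10.6454
tree:
10.6454
16.4907 5.1185
24.5321 8.9151 1.5020
34.6450 15.0618 3.0691 0.0000
43.8849 24.3300 6.2714 0.0000 0.0000
52.1618 34.6450 12.8149 0.0000 0.0000 0.0000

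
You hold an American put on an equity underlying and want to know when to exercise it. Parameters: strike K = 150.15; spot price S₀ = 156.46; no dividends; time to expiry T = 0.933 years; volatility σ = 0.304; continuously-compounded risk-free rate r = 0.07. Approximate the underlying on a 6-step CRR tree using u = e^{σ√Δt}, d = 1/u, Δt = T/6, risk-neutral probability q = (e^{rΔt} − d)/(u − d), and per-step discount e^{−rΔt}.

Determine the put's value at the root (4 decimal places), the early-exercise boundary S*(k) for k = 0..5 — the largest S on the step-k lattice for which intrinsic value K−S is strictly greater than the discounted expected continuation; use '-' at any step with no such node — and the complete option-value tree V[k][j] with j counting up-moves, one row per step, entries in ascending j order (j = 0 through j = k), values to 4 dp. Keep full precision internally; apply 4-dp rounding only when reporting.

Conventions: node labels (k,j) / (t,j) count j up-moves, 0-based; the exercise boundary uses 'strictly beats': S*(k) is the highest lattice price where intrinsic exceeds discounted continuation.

Δt=0.15550  u=1.12736  d=0.88703  q=0.51561  discount=0.98917
step 6 (expiry): payoffs max(K−S,0) = 73.9369 53.2878 27.0441 0.0000 0.0000 0.0000 0.0000
step 5: (k=5,j=0): S=85.9195, K−S=64.2305, hold=62.6049 ⇒ V=64.2305 exercise | (k=5,j=1): S=109.1985, K−S=40.9515, hold=39.3260 ⇒ V=40.9515 exercise | (k=5,j=2): S=138.7845, K−S=11.3655, hold=12.9582 ⇒ V=12.9582 continue | (k=5,j=3): S=176.3866, K−S=0.0000, hold=0.0000 ⇒ V=0.0000 continue | (k=5,j=4): S=224.1765, K−S=0.0000, hold=0.0000 ⇒ V=0.0000 continue | (k=5,j=5): S=284.9146, K−S=0.0000, hold=0.0000 ⇒ V=0.0000 continue  boundary S*=109.1985
step 4: (k=4,j=0): S=96.8622, K−S=53.2878, hold=51.6623 ⇒ V=53.2878 exercise | (k=4,j=1): S=123.1059, K−S=27.0441, hold=26.2309 ⇒ V=27.0441 exercise | (k=4,j=2): S=156.4600, K−S=0.0000, hold=6.2089 ⇒ V=6.2089 continue | (k=4,j=3): S=198.8510, K−S=0.0000, hold=0.0000 ⇒ V=0.0000 continue | (k=4,j=4): S=252.7274, K−S=0.0000, hold=0.0000 ⇒ V=0.0000 continue  boundary S*=123.1059
step 3: (k=3,j=0): S=109.1985, K−S=40.9515, hold=39.3260 ⇒ V=40.9515 exercise | (k=3,j=1): S=138.7845, K−S=11.3655, hold=16.1249 ⇒ V=16.1249 continue | (k=3,j=2): S=176.3866, K−S=0.0000, hold=2.9750 ⇒ V=2.9750 continue | (k=3,j=3): S=224.1765, K−S=0.0000, hold=0.0000 ⇒ V=0.0000 continue  boundary S*=109.1985
step 2: (k=2,j=0): S=123.1059, K−S=27.0441, hold=27.8460 ⇒ V=27.8460 continue | (k=2,j=1): S=156.4600, K−S=0.0000, hold=9.2436 ⇒ V=9.2436 continue | (k=2,j=2): S=198.8510, K−S=0.0000, hold=1.4255 ⇒ V=1.4255 continue  boundary S*=-
step 1: (k=1,j=0): S=138.7845, K−S=11.3655, hold=18.0569 ⇒ V=18.0569 continue | (k=1,j=1): S=176.3866, K−S=0.0000, hold=5.1561 ⇒ V=5.1561 continue  boundary S*=-
step 0: (k=0,j=0): S=156.4600, K−S=0.0000, hold=11.2817 ⇒ V=11.2817 continue  boundary S*=-

price = 11.2817
boundary = - - - 109.1985 123.1059 109.1985
tree:
11.2817
18.0569 5.1561
27.8460 9.2436 1.4255
40.9515 16.1249 2.9750 0.0000
53.2878 27.0441 6.2089 0.0000 0.0000
64.2305 40.9515 12.9582 0.0000 0.0000 0.0000
73.9369 53.2878 27.0441 0.0000 0.0000 0.0000 0.0000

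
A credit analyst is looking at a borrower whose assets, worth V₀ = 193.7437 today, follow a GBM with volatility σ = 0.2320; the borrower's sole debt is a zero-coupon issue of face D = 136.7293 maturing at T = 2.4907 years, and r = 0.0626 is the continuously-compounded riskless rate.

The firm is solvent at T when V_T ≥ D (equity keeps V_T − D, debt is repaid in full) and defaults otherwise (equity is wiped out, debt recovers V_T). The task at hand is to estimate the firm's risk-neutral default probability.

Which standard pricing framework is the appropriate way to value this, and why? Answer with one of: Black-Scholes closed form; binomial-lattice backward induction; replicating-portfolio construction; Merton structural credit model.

framework: Merton structural credit model

Key observation: the asked-for credit quantity lives on the firm's capital structure — asset value, asset volatility, debt face 136.7293 — which is the structural model's domain.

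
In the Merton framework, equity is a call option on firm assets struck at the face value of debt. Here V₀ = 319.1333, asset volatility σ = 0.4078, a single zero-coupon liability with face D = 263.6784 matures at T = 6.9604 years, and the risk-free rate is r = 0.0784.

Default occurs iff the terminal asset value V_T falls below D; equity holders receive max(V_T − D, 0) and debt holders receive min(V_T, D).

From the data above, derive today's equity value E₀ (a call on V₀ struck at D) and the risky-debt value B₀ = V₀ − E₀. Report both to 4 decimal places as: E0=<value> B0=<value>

E0=198.4887 B0=120.6446

Work the structural quantities from V₀ = 319.1333 against face 263.6784:
d₁ = [ln(V₀/D) + (r + σ²/2)T] / (σ√T)
   = [ln(319.1333/263.6784) + (0.0784 + 0.5·0.4078²)·6.9604] / (0.4078·√6.9604)
   = [0.190879 + 1.124456] / 1.075881 = 1.222565
d₂ = d₁ − σ√T = 1.222565 − 1.075881 = 0.146683
N(d₁) = 0.889253,  N(d₂) = 0.558309,  e^(−rT) = 0.579439
E₀ = V₀·N(d₁) − D·e^(−rT)·N(d₂)
   = 319.1333·0.889253 − 263.6784·0.579439·0.558309 = 198.488702
B₀ = V₀ − E₀ = 319.1333 − 198.488702 = 120.644598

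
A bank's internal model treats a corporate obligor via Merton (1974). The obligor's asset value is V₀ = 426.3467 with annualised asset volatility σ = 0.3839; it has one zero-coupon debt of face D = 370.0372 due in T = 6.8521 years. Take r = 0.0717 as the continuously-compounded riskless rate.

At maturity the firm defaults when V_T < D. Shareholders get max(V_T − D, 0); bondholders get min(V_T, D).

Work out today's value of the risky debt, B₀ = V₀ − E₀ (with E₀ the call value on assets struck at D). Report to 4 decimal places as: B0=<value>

With assets at 426.3467 and a single debt payment of 370.0372 at 6.8521 years:
d₁ = [ln(V₀/D) + (r + σ²/2)T] / (σ√T)
   = [ln(426.3467/370.0372) + (0.0717 + 0.5·0.3839²)·6.8521] / (0.3839·√6.8521)
   = [0.141649 + 0.996224] / 1.004916 = 1.132307
d₂ = d₁ − σ√T = 1.132307 − 1.004916 = 0.127390
N(d₁) = 0.871247,  N(d₂) = 0.550684,  e^(−rT) = 0.611833
E₀ = V₀·N(d₁) − D·e^(−rT)·N(d₂)
   = 426.3467·0.871247 − 370.0372·0.611833·0.550684 = 246.777900
B₀ = V₀ − E₀ = 426.3467 − 246.777900 = 179.568800

B0=179.5688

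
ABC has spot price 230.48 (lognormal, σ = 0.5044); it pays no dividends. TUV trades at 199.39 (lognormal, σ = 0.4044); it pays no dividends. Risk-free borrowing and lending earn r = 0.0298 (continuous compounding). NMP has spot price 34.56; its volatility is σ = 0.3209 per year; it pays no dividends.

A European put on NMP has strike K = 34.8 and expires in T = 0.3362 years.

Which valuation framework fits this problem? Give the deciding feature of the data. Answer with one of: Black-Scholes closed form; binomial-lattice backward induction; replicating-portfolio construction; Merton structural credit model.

Key observation: the instrument is a plain European put (strike 34.8) on a lognormal asset; the exact continuous-time formula applies directly.

framework: Black-Scholes closed form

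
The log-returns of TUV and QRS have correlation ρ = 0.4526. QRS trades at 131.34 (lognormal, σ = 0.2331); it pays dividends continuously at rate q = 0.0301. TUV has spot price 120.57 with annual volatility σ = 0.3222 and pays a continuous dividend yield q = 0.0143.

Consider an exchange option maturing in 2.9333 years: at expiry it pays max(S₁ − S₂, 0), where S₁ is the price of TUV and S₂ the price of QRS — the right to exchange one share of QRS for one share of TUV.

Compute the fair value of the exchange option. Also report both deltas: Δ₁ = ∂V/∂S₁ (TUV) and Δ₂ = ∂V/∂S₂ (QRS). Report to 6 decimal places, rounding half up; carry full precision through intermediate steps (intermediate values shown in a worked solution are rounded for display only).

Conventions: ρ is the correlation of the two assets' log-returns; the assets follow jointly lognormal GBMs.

σ_eff = √(σ₁² + σ₂² − 2ρσ₁σ₂) = √(0.3222² + 0.2331² − 2·0.4526·0.3222·0.2331) = 0.300272
d₁ = (ln(S₁/S₂) + (q₂ − q₁ + σ_eff²/2)T) / (σ_eff√T) = (ln(120.57/131.34) + (0.0301 − 0.0143 + 0.045082)·2.9333) / 0.514273 = 0.180888
d₂ = d₁ − σ_eff√T = 0.180888 − 0.514273 = -0.333385
N(d₁) = 0.571772,  N(d₂) = 0.369422
V = S₁·e^{−q₁T}·N(d₁) − S₂·e^{−q₂T}·N(d₂) = 66.106664 − 44.419588 = 21.687075
Key observation: the rate r is irrelevant here: denominating values in QRS turns the exchange into a ratio option on S₁/S₂, and discounting at r drops out.
Δ₁ = e^{−q₁T}·N(d₁) = 0.548285;  Δ₂ = −e^{−q₂T}·N(d₂) = -0.338203

exchange price = 21.687075
Δ1 = 0.548285
Δ2 = -0.338203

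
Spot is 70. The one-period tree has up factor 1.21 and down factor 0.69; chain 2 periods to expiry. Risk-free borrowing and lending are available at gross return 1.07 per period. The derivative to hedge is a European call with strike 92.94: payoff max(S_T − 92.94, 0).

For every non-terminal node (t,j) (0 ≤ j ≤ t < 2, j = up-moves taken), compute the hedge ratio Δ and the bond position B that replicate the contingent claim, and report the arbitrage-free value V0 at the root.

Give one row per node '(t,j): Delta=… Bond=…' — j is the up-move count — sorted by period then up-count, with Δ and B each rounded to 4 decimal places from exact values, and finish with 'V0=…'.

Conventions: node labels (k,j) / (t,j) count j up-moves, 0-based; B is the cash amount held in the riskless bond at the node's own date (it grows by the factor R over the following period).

(0,0): Delta=0.1791 Bond=-8.0858
(1,0): Delta=0.0000 Bond=0.0000
(1,1): Delta=0.2168 Bond=-11.8394
V0=4.4531

Arbitrage-free pricing uses the up-move probability p* = (R−d)/(u−d) = 0.7308, discounting each step at R = 1.07.
Expiry values: V(2,0)=0.0000, V(2,1)=0.0000, V(2,2)=9.5470
  t=1,j=0: stock 48.3000 → up 58.4430 (V=0.0000), down 33.3270 (V=0.0000). Price 0.0000; hedge Δ=0.0000, bond B=0.0000.
  t=1,j=1: stock 84.7000 → up 102.4870 (V=9.5470), down 58.4430 (V=0.0000). Price 6.5202; hedge Δ=0.2168, bond B=-11.8394.
  t=0,j=0: stock 70.0000 → up 84.7000 (V=6.5202), down 48.3000 (V=0.0000). Price 4.4531; hedge Δ=0.1791, bond B=-8.0858.
As a check, the time-0 holding Δ(0,0)·S0 + B(0,0) comes to 4.4531 — exactly V0.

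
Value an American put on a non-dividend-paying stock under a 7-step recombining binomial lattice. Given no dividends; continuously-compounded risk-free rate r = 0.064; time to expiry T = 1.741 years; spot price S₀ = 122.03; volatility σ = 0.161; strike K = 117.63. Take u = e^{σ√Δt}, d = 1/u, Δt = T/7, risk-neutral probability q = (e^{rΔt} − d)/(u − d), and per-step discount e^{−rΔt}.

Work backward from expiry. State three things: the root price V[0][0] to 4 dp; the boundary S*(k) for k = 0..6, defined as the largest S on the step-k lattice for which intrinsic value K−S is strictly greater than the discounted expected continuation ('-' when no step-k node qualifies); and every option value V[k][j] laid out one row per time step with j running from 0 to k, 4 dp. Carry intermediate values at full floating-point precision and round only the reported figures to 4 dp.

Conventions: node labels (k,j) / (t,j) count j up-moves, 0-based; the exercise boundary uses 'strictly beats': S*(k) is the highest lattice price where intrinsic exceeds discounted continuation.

price = 4.4857
boundary = - - 103.9262 95.9079 103.9262 95.9079 103.9262
tree:
4.4857
7.9669 2.0864
13.7038 4.0287 0.7361
21.7221 7.5645 1.5772 0.1468
29.1217 13.7038 3.3235 0.3549 0.0000
35.9505 21.7221 6.8517 0.8580 0.0000 0.0000
42.2524 29.1217 13.7038 2.0743 0.0000 0.0000 0.0000
48.0680 35.9505 21.7221 5.0151 0.0000 0.0000 0.0000 0.0000

params: Δt=0.24871 u=1.08360 d=0.92285 q=0.57975 e^(-rΔt)=0.98421
t_7 payoffs: 48.0680 35.9505 21.7221 5.0151 0.0000 0.0000 0.0000 0.0000
t_6: node(6,0) S=75.3776 payoff=42.2524 vs cont=40.3948 → 42.2524 [stop]  node(6,1) S=88.5083 payoff=29.1217 vs cont=27.2642 → 29.1217 [stop]  node(6,2) S=103.9262 payoff=13.7038 vs cont=11.8462 → 13.7038 [stop]  node(6,3) S=122.0300 payoff=0.0000 vs cont=2.0743 → 2.0743 [wait]  node(6,4) S=143.2874 payoff=0.0000 vs cont=0.0000 → 0.0000 [wait]  node(6,5) S=168.2478 payoff=0.0000 vs cont=0.0000 → 0.0000 [wait]  node(6,6) S=197.5562 payoff=0.0000 vs cont=0.0000 → 0.0000 [wait]  ⇒ S*(6)=103.9262
t_5: node(5,0) S=81.6795 payoff=35.9505 vs cont=34.0929 → 35.9505 [stop]  node(5,1) S=95.9079 payoff=21.7221 vs cont=19.8645 → 21.7221 [stop]  node(5,2) S=112.6149 payoff=5.0151 vs cont=6.8517 → 6.8517 [wait]  node(5,3) S=132.2322 payoff=0.0000 vs cont=0.8580 → 0.8580 [wait]  node(5,4) S=155.2668 payoff=0.0000 vs cont=0.0000 → 0.0000 [wait]  node(5,5) S=182.3140 payoff=0.0000 vs cont=0.0000 → 0.0000 [wait]  ⇒ S*(5)=95.9079
t_4: node(4,0) S=88.5083 payoff=29.1217 vs cont=27.2642 → 29.1217 [stop]  node(4,1) S=103.9262 payoff=13.7038 vs cont=12.8941 → 13.7038 [stop]  node(4,2) S=122.0300 payoff=0.0000 vs cont=3.3235 → 3.3235 [wait]  node(4,3) S=143.2874 payoff=0.0000 vs cont=0.3549 → 0.3549 [wait]  node(4,4) S=168.2478 payoff=0.0000 vs cont=0.0000 → 0.0000 [wait]  ⇒ S*(4)=103.9262
t_3: node(3,0) S=95.9079 payoff=21.7221 vs cont=19.8645 → 21.7221 [stop]  node(3,1) S=112.6149 payoff=5.0151 vs cont=7.5645 → 7.5645 [wait]  node(3,2) S=132.2322 payoff=0.0000 vs cont=1.5772 → 1.5772 [wait]  node(3,3) S=155.2668 payoff=0.0000 vs cont=0.1468 → 0.1468 [wait]  ⇒ S*(3)=95.9079
t_2: node(2,0) S=103.9262 payoff=13.7038 vs cont=13.3008 → 13.7038 [stop]  node(2,1) S=122.0300 payoff=0.0000 vs cont=4.0287 → 4.0287 [wait]  node(2,2) S=143.2874 payoff=0.0000 vs cont=0.7361 → 0.7361 [wait]  ⇒ S*(2)=103.9262
t_1: node(1,0) S=112.6149 payoff=5.0151 vs cont=7.9669 → 7.9669 [wait]  node(1,1) S=132.2322 payoff=0.0000 vs cont=2.0864 → 2.0864 [wait]  ⇒ S*(1)=-
t_0: node(0,0) S=122.0300 payoff=0.0000 vs cont=4.4857 → 4.4857 [wait]  ⇒ S*(0)=-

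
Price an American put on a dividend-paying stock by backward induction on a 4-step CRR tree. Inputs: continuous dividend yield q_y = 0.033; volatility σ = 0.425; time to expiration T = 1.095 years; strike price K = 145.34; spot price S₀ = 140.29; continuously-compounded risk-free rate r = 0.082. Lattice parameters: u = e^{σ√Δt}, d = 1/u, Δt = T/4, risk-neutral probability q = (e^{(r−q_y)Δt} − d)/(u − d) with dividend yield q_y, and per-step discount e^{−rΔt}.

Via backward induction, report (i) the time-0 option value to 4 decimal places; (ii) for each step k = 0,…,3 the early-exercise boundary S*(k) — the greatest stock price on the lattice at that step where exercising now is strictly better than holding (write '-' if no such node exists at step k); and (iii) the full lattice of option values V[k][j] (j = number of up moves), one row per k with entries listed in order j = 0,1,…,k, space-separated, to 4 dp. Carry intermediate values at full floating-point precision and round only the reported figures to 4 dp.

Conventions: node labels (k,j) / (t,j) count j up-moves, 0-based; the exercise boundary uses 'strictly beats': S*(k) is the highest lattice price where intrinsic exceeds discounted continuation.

Δt=0.27375, u=1.24903, d=0.80062, q=0.47475, disc=e^(-rΔt)=0.97780
k=4 terminal: V=max(K-S,0) → 87.6979 55.4144 5.0500 0.0000 0.0000
k=3: j=0 S=71.9965 intr=73.3435 cont=70.7648 V=73.3435[EX]; j=1 S=112.3194 intr=33.0206 cont=30.8045 V=33.0206[EX]; j=2 S=175.2260 intr=0.0000 cont=2.5936 V=2.5936[hold]; j=3 S=273.3645 intr=0.0000 cont=0.0000 V=0.0000[hold]  S*(3)=112.3194
k=2: j=0 S=89.9256 intr=55.4144 cont=52.9970 V=55.4144[EX]; j=1 S=140.2900 intr=5.0500 cont=18.1630 V=18.1630[hold]; j=2 S=218.8620 intr=0.0000 cont=1.3321 V=1.3321[hold]  S*(2)=89.9256
k=1: j=0 S=112.3194 intr=33.0206 cont=36.8917 V=36.8917[hold]; j=1 S=175.2260 intr=0.0000 cont=9.9466 V=9.9466[hold]  S*(1)=-
k=0: j=0 S=140.2900 intr=5.0500 cont=23.5645 V=23.5645[hold]  S*(0)=-

price = 23.5645
boundary = - - 89.9256 112.3194
tree:
23.5645
36.8917 9.9466
55.4144 18.1630 1.3321
73.3435 33.0206 2.5936 0.0000
87.6979 55.4144 5.0500 0.0000 0.0000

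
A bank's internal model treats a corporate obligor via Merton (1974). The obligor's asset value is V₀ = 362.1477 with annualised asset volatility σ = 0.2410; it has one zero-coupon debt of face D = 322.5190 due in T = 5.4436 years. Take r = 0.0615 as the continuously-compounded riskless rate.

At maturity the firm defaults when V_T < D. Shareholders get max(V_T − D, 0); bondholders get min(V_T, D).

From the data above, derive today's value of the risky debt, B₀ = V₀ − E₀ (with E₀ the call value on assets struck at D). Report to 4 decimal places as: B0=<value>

Apply the equity-as-call identities (strike 322.5190, horizon 5.4436 years):
d₁ = [ln(V₀/D) + (r + σ²/2)T] / (σ√T)
   = [ln(362.1477/322.5190) + (0.0615 + 0.5·0.2410²)·5.4436] / (0.2410·√5.4436)
   = [0.115890 + 0.492866] / 0.562290 = 1.082638
d₂ = d₁ − σ√T = 1.082638 − 0.562290 = 0.520349
N(d₁) = 0.860515,  N(d₂) = 0.698590,  e^(−rT) = 0.715494
E₀ = V₀·N(d₁) − D·e^(−rT)·N(d₂)
   = 362.1477·0.860515 − 322.5190·0.715494·0.698590 = 150.426762
B₀ = V₀ − E₀ = 362.1477 − 150.426762 = 211.720938

B0=211.7209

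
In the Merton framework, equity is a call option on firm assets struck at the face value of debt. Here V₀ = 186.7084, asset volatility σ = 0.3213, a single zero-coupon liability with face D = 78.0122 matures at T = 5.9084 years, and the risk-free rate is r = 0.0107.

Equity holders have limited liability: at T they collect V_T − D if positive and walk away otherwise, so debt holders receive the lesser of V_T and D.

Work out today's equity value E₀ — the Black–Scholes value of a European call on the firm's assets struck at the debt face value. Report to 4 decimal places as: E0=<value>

With assets at 186.7084 and a single debt payment of 78.0122 at 5.9084 years:
d₁ = [ln(V₀/D) + (r + σ²/2)T] / (σ√T)
   = [ln(186.7084/78.0122) + (0.0107 + 0.5·0.3213²)·5.9084] / (0.3213·√5.9084)
   = [0.872683 + 0.368193] / 0.780990 = 1.588849
d₂ = d₁ − σ√T = 1.588849 − 0.780990 = 0.807859
N(d₁) = 0.943953,  N(d₂) = 0.790414,  e^(−rT) = 0.938737
E₀ = V₀·N(d₁) − D·e^(−rT)·N(d₂)
   = 186.7084·0.943953 − 78.0122·0.938737·0.790414 = 118.359565

E0=118.3596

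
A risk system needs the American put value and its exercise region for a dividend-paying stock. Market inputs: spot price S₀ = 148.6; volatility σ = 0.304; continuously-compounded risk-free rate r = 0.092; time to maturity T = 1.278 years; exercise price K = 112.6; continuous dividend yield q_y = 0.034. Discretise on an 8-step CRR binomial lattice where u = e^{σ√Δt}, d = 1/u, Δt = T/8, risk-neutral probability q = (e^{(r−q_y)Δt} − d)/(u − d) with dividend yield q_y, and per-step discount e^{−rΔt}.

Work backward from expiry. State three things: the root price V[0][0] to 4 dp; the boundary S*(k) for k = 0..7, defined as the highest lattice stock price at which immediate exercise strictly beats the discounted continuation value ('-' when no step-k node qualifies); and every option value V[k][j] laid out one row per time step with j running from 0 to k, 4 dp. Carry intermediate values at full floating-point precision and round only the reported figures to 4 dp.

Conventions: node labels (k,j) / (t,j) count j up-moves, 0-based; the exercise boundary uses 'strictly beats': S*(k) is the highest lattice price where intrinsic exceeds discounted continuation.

price = 3.3080
boundary = - - - - - 80.9420 91.3993 80.9420
tree:
3.3080
5.5224 1.2586
9.0028 2.3108 0.2758
14.2524 4.1783 0.5686 0.0000
21.7466 7.4060 1.1725 0.0000 0.0000
31.6580 12.7764 2.4179 0.0000 0.0000 0.0000
40.9188 21.2007 4.9859 0.0000 0.0000 0.0000 0.0000
49.1201 31.6580 10.2812 0.0000 0.0000 0.0000 0.0000 0.0000
56.3830 40.9188 21.2007 0.0000 0.0000 0.0000 0.0000 0.0000 0.0000

Δt=0.15975  u=1.12919  d=0.88559  q=0.50787  discount=0.98541
step 8 (expiry): payoffs max(K−S,0) = 56.3830 40.9188 21.2007 0.0000 0.0000 0.0000 0.0000 0.0000 0.0000
step 7: (k=7,j=0): S=63.4799, K−S=49.1201, hold=47.8212 ⇒ V=49.1201 exercise | (k=7,j=1): S=80.9420, K−S=31.6580, hold=30.4536 ⇒ V=31.6580 exercise | (k=7,j=2): S=103.2077, K−S=9.3923, hold=10.2812 ⇒ V=10.2812 continue | (k=7,j=3): S=131.5982, K−S=0.0000, hold=0.0000 ⇒ V=0.0000 continue | (k=7,j=4): S=167.7984, K−S=0.0000, hold=0.0000 ⇒ V=0.0000 continue | (k=7,j=5): S=213.9566, K−S=0.0000, hold=0.0000 ⇒ V=0.0000 continue | (k=7,j=6): S=272.8120, K−S=0.0000, hold=0.0000 ⇒ V=0.0000 continue | (k=7,j=7): S=347.8575, K−S=0.0000, hold=0.0000 ⇒ V=0.0000 continue  boundary S*=80.9420
step 6: (k=6,j=0): S=71.6812, K−S=40.9188, hold=39.6643 ⇒ V=40.9188 exercise | (k=6,j=1): S=91.3993, K−S=21.2007, hold=20.4978 ⇒ V=21.2007 exercise | (k=6,j=2): S=116.5416, K−S=0.0000, hold=4.9859 ⇒ V=4.9859 continue | (k=6,j=3): S=148.6000, K−S=0.0000, hold=0.0000 ⇒ V=0.0000 continue | (k=6,j=4): S=189.4771, K−S=0.0000, hold=0.0000 ⇒ V=0.0000 continue | (k=6,j=5): S=241.5987, K−S=0.0000, hold=0.0000 ⇒ V=0.0000 continue | (k=6,j=6): S=308.0579, K−S=0.0000, hold=0.0000 ⇒ V=0.0000 continue  boundary S*=91.3993
step 5: (k=5,j=0): S=80.9420, K−S=31.6580, hold=30.4536 ⇒ V=31.6580 exercise | (k=5,j=1): S=103.2077, K−S=9.3923, hold=12.7764 ⇒ V=12.7764 continue | (k=5,j=2): S=131.5982, K−S=0.0000, hold=2.4179 ⇒ V=2.4179 continue | (k=5,j=3): S=167.7984, K−S=0.0000, hold=0.0000 ⇒ V=0.0000 continue | (k=5,j=4): S=213.9566, K−S=0.0000, hold=0.0000 ⇒ V=0.0000 continue | (k=5,j=5): S=272.8120, K−S=0.0000, hold=0.0000 ⇒ V=0.0000 continue  boundary S*=80.9420
step 4: (k=4,j=0): S=91.3993, K−S=21.2007, hold=21.7466 ⇒ V=21.7466 continue | (k=4,j=1): S=116.5416, K−S=0.0000, hold=7.4060 ⇒ V=7.4060 continue | (k=4,j=2): S=148.6000, K−S=0.0000, hold=1.1725 ⇒ V=1.1725 continue | (k=4,j=3): S=189.4771, K−S=0.0000, hold=0.0000 ⇒ V=0.0000 continue | (k=4,j=4): S=241.5987, K−S=0.0000, hold=0.0000 ⇒ V=0.0000 continue  boundary S*=-
step 3: (k=3,j=0): S=103.2077, K−S=9.3923, hold=14.2524 ⇒ V=14.2524 continue | (k=3,j=1): S=131.5982, K−S=0.0000, hold=4.1783 ⇒ V=4.1783 continue | (k=3,j=2): S=167.7984, K−S=0.0000, hold=0.5686 ⇒ V=0.5686 continue | (k=3,j=3): S=213.9566, K−S=0.0000, hold=0.0000 ⇒ V=0.0000 continue  boundary S*=-
step 2: (k=2,j=0): S=116.5416, K−S=0.0000, hold=9.0028 ⇒ V=9.0028 continue | (k=2,j=1): S=148.6000, K−S=0.0000, hold=2.3108 ⇒ V=2.3108 continue | (k=2,j=2): S=189.4771, K−S=0.0000, hold=0.2758 ⇒ V=0.2758 continue  boundary S*=-
step 1: (k=1,j=0): S=131.5982, K−S=0.0000, hold=5.5224 ⇒ V=5.5224 continue | (k=1,j=1): S=167.7984, K−S=0.0000, hold=1.2586 ⇒ V=1.2586 continue  boundary S*=-
step 0: (k=0,j=0): S=148.6000, K−S=0.0000, hold=3.3080 ⇒ V=3.3080 continue  boundary S*=-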